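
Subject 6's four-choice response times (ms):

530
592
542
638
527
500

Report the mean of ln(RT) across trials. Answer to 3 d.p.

6.315

ln(RT): 6.2729, 6.3835, 6.2953, 6.4583, 6.2672, 6.2146
Σ ln(RT) = 37.8918
Mean = 37.8918/6 = 6.31530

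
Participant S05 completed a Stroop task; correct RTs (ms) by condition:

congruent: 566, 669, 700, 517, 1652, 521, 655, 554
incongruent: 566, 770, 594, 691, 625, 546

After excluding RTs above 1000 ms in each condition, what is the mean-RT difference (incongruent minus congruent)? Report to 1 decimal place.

congruent: exclude 1652
M(congruent) = 4182/7 = 597.429
M(incongruent) = 3792/6 = 632.000
Difference = 632.000 − 597.429 = 34.571 ms

34.6 ms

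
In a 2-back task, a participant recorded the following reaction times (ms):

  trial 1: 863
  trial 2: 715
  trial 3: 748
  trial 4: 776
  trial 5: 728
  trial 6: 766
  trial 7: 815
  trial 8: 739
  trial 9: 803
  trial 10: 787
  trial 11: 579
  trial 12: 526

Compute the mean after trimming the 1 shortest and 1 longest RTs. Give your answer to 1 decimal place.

Sorted: 526, 579, 715, 728, 739, 748, 766, 776, 787, 803, 815, 863
Drop lowest 1 (526) and highest 1 (863)
Remaining (n=10): Σ = 7456, mean = 7456/10 = 745.600

745.6 ms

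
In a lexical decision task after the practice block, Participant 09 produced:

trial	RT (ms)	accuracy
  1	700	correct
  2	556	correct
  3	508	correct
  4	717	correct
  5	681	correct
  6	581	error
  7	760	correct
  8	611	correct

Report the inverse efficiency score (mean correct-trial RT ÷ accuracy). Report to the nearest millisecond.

Correct trials (n=7): 700, 556, 508, 717, 681, 760, 611
Mean correct RT = 4533/7 = 647.5714 ms
Proportion correct = 7/8
IES = 647.5714 / (7/8) = 740.082 ms

740 ms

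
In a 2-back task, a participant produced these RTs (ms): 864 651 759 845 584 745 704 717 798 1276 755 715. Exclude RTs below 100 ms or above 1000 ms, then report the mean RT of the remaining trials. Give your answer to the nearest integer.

Excluded: 1276
Retained (n=11): Σ = 8137
Mean = 8137/11 = 739.7273

740 ms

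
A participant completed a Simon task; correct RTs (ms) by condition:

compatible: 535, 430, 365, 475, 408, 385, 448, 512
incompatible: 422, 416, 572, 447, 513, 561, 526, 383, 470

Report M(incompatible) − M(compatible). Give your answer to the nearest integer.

M(compatible) = 3558/8 = 444.750
M(incompatible) = 4310/9 = 478.889
Difference = 478.889 − 444.750 = 34.139 ms

34 ms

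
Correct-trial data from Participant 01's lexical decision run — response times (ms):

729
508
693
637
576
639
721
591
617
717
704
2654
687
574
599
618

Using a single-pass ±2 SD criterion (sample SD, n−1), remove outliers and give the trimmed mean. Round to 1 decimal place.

640.7 ms

n = 16, ΣRT = 12264, M = 766.500
Σ(x−M)² = 3860666.00; s = √(3860666.00/15) = 507.324
Cutoffs: 766.500 ± 2·507.324 → [-248.1, 1781.1]
Outside: 2654 → excluded.
Retained (n=15): Σ = 9610, mean = 9610/15 = 640.667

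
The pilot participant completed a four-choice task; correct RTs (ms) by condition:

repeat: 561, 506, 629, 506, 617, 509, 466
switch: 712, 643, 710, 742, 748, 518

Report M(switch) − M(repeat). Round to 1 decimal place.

136.8 ms

M(repeat) = 3794/7 = 542.000
M(switch) = 4073/6 = 678.833
Difference = 678.833 − 542.000 = 136.833 ms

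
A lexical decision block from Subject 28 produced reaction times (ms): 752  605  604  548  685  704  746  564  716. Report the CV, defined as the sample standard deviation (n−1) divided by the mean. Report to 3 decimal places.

0.119

n = 9, Σ = 5924, M = 658.2222
Σ(x−M)² = 49449.556; s = √(49449.556/8) = 78.6206
CV = 78.6206 / 658.2222 = 0.11944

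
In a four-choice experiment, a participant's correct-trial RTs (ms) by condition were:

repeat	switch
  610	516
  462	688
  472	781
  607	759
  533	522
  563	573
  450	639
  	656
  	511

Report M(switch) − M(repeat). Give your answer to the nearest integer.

99 ms

M(repeat) = 3697/7 = 528.143
M(switch) = 5645/9 = 627.222
Difference = 627.222 − 528.143 = 99.079 ms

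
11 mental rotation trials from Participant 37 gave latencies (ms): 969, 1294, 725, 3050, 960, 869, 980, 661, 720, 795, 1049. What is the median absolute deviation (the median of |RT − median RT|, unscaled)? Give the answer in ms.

Sorted: 661, 720, 725, 795, 869, 960, 969, 980, 1049, 1294, 3050 → median = 960
|x − 960|: 9, 334, 235, 2090, 0, 91, 20, 299, 240, 165, 89
Sorted deviations: 0, 9, 20, 89, 91, 165, 235, 240, 299, 334, 2090 → MAD = 165

165 ms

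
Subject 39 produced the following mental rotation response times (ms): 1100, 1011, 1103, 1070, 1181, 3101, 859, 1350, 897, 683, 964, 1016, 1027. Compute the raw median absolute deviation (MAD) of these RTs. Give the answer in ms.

76 ms

Sorted: 683, 859, 897, 964, 1011, 1016, 1027, 1070, 1100, 1103, 1181, 1350, 3101 → median = 1027
|x − 1027|: 73, 16, 76, 43, 154, 2074, 168, 323, 130, 344, 63, 11, 0
Sorted deviations: 0, 11, 16, 43, 63, 73, 76, 130, 154, 168, 323, 344, 2074 → MAD = 76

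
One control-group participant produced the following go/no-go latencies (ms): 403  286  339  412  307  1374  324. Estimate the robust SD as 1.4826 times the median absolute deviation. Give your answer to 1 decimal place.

78.6 ms

Sorted: 286, 307, 324, 339, 403, 412, 1374 → median = 339
|x − 339| sorted: 0, 15, 32, 53, 64, 73, 1035 → MAD = 53
Robust SD ≈ 1.4826 × 53 = 78.578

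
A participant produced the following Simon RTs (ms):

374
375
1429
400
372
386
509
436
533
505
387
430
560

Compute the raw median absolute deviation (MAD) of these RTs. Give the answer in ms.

56 ms

Sorted: 372, 374, 375, 386, 387, 400, 430, 436, 505, 509, 533, 560, 1429 → median = 430
|x − 430|: 56, 55, 999, 30, 58, 44, 79, 6, 103, 75, 43, 0, 130
Sorted deviations: 0, 6, 30, 43, 44, 55, 56, 58, 75, 79, 103, 130, 999 → MAD = 56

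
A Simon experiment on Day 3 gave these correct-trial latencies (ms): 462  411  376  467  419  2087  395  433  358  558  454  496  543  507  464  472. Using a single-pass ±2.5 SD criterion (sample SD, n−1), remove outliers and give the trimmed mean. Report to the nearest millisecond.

454 ms

n = 16, ΣRT = 8902, M = 556.375
Σ(x−M)² = 2545261.75; s = √(2545261.75/15) = 411.927
Cutoffs: 556.375 ± 2.5·411.927 → [-473.4, 1586.2]
Outside: 2087 → excluded.
Retained (n=15): Σ = 6815, mean = 6815/15 = 454.333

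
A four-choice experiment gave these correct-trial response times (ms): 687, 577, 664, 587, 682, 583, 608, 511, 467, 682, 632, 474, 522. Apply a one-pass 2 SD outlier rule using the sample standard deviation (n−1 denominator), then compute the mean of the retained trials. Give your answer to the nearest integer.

n = 13, ΣRT = 7676, M = 590.462
Σ(x−M)² = 73575.23; s = √(73575.23/12) = 78.302
Cutoffs: 590.462 ± 2·78.302 → [433.9, 747.1]
No RTs fall outside the cutoffs; all 13 retained. Mean = 7676/13 = 590.462

590 ms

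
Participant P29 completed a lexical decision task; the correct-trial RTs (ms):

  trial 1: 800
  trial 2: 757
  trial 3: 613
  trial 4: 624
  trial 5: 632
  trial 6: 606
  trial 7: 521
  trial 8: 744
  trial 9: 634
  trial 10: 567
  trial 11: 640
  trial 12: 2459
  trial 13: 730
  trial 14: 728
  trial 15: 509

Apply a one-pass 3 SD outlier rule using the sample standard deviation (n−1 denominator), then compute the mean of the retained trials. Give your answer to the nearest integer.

n = 15, ΣRT = 11564, M = 770.933
Σ(x−M)² = 3156448.93; s = √(3156448.93/14) = 474.827
Cutoffs: 770.933 ± 3·474.827 → [-653.5, 2195.4]
Outside: 2459 → excluded.
Retained (n=14): Σ = 9105, mean = 9105/14 = 650.357

650 ms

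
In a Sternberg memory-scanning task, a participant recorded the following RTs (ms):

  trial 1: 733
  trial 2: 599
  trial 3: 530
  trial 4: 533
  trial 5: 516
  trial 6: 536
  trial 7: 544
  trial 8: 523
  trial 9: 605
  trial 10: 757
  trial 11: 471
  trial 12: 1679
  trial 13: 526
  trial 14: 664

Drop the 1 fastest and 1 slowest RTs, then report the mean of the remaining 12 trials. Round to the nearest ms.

Sorted: 471, 516, 523, 526, 530, 533, 536, 544, 599, 605, 664, 733, 757, 1679
Drop lowest 1 (471) and highest 1 (1679)
Remaining (n=12): Σ = 7066, mean = 7066/12 = 588.833

589 ms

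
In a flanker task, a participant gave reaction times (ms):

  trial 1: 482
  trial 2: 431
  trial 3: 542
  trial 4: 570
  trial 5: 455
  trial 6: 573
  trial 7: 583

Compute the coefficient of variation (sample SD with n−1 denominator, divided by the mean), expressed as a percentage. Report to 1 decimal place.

12.0%

n = 7, Σ = 3636, M = 519.4286
Σ(x−M)² = 23349.714; s = √(23349.714/6) = 62.3828
CV = 62.3828 / 519.4286 = 0.12010 = 12.010%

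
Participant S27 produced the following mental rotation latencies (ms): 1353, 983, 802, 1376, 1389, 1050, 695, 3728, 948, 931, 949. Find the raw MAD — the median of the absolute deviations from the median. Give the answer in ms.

181 ms

Sorted: 695, 802, 931, 948, 949, 983, 1050, 1353, 1376, 1389, 3728 → median = 983
|x − 983|: 370, 0, 181, 393, 406, 67, 288, 2745, 35, 52, 34
Sorted deviations: 0, 34, 35, 52, 67, 181, 288, 370, 393, 406, 2745 → MAD = 181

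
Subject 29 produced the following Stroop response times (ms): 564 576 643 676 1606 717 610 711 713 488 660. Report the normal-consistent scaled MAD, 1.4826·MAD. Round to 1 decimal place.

78.6 ms

Sorted: 488, 564, 576, 610, 643, 660, 676, 711, 713, 717, 1606 → median = 660
|x − 660| sorted: 0, 16, 17, 50, 51, 53, 57, 84, 96, 172, 946 → MAD = 53
Robust SD ≈ 1.4826 × 53 = 78.578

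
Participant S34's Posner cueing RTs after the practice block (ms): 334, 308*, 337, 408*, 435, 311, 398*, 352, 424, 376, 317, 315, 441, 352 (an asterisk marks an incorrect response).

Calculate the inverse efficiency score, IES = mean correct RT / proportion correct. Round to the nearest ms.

462 ms

Correct trials (n=11): 334, 337, 435, 311, 352, 424, 376, 317, 315, 441, 352
Mean correct RT = 3994/11 = 363.0909 ms
Proportion correct = 11/14
IES = 363.0909 / (11/14) = 462.116 ms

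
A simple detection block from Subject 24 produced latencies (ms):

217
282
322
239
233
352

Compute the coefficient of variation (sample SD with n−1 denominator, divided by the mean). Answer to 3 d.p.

n = 6, Σ = 1645, M = 274.1667
Σ(x−M)² = 14606.833; s = √(14606.833/5) = 54.0497
CV = 54.0497 / 274.1667 = 0.19714

0.197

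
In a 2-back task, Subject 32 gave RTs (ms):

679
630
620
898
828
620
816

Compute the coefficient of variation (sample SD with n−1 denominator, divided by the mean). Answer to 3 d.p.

0.161

n = 7, Σ = 5091, M = 727.2857
Σ(x−M)² = 81973.429; s = √(81973.429/6) = 116.8856
CV = 116.8856 / 727.2857 = 0.16071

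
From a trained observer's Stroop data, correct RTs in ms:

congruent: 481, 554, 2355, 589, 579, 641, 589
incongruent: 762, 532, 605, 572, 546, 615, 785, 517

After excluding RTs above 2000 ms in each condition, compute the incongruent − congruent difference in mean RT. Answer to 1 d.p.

congruent: exclude 2355
M(congruent) = 3433/6 = 572.167
M(incongruent) = 4934/8 = 616.750
Difference = 616.750 − 572.167 = 44.583 ms

44.6 ms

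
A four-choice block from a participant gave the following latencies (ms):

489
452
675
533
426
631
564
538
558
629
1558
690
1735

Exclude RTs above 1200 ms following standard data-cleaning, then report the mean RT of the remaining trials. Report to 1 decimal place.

562.3 ms

Excluded: 1558, 1735
Retained (n=11): Σ = 6185
Mean = 6185/11 = 562.2727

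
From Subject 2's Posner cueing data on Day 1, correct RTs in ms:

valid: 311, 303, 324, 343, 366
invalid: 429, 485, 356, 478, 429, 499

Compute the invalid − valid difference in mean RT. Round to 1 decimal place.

116.6 ms

M(valid) = 1647/5 = 329.400
M(invalid) = 2676/6 = 446.000
Difference = 446.000 − 329.400 = 116.600 ms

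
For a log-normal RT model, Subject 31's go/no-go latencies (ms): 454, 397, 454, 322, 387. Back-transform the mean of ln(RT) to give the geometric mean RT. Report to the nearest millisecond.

400 ms

ln(RT): 6.1181, 5.9839, 6.1181, 5.7746, 5.9584
Mean ln(RT) = 29.9531/5 = 5.99062
Geometric mean = exp(5.99062) = 399.66 ms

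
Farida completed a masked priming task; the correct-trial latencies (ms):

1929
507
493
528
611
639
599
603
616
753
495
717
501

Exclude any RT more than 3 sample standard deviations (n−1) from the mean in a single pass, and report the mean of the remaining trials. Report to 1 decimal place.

n = 13, ΣRT = 8991, M = 691.615
Σ(x−M)² = 1742241.08; s = √(1742241.08/12) = 381.034
Cutoffs: 691.615 ± 3·381.034 → [-451.5, 1834.7]
Outside: 1929 → excluded.
Retained (n=12): Σ = 7062, mean = 7062/12 = 588.500

588.5 ms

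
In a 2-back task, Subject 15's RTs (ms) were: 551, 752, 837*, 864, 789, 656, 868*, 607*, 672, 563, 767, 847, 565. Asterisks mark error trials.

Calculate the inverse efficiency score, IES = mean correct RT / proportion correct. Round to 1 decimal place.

Correct trials (n=10): 551, 752, 864, 789, 656, 672, 563, 767, 847, 565
Mean correct RT = 7026/10 = 702.6000 ms
Proportion correct = 10/13
IES = 702.6000 / (10/13) = 913.380 ms

913.4 ms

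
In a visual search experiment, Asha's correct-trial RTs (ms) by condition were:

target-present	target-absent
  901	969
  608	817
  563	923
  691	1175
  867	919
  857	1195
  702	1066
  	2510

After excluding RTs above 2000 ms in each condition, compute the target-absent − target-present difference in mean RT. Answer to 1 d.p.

267.9 ms

target-absent: exclude 2510
M(target-present) = 5189/7 = 741.286
M(target-absent) = 7064/7 = 1009.143
Difference = 1009.143 − 741.286 = 267.857 ms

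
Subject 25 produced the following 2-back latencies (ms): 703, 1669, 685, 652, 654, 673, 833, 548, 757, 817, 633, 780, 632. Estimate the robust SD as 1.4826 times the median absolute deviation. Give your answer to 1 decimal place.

Sorted: 548, 632, 633, 652, 654, 673, 685, 703, 757, 780, 817, 833, 1669 → median = 685
|x − 685| sorted: 0, 12, 18, 31, 33, 52, 53, 72, 95, 132, 137, 148, 984 → MAD = 53
Robust SD ≈ 1.4826 × 53 = 78.578

78.6 ms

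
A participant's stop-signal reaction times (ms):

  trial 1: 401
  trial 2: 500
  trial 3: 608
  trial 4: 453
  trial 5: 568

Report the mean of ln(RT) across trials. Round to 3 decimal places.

ln(RT): 5.9940, 6.2146, 6.4102, 6.1159, 6.3421
Σ ln(RT) = 31.0768
Mean = 31.0768/5 = 6.21535

6.215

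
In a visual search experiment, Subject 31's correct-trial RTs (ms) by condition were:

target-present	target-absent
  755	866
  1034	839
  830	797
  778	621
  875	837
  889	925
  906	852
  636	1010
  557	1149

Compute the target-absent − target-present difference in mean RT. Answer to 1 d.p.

M(target-present) = 7260/9 = 806.667
M(target-absent) = 7896/9 = 877.333
Difference = 877.333 − 806.667 = 70.667 ms

70.7 ms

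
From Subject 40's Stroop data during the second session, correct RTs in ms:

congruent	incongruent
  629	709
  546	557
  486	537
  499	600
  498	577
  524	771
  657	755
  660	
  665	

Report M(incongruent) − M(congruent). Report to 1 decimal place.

M(congruent) = 5164/9 = 573.778
M(incongruent) = 4506/7 = 643.714
Difference = 643.714 − 573.778 = 69.937 ms

69.9 ms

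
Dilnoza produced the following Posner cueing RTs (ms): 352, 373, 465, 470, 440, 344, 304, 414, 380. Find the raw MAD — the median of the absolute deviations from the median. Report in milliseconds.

Sorted: 304, 344, 352, 373, 380, 414, 440, 465, 470 → median = 380
|x − 380|: 28, 7, 85, 90, 60, 36, 76, 34, 0
Sorted deviations: 0, 7, 28, 34, 36, 60, 76, 85, 90 → MAD = 36

36 ms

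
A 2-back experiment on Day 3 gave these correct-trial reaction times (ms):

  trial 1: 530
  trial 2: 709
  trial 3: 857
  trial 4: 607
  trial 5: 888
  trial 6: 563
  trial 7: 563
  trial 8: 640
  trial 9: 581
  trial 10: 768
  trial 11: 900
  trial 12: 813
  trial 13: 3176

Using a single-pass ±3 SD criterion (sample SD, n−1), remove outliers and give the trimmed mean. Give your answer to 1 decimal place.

701.6 ms

n = 13, ΣRT = 11595, M = 891.923
Σ(x−M)² = 5862042.92; s = √(5862042.92/12) = 698.930
Cutoffs: 891.923 ± 3·698.930 → [-1204.9, 2988.7]
Outside: 3176 → excluded.
Retained (n=12): Σ = 8419, mean = 8419/12 = 701.583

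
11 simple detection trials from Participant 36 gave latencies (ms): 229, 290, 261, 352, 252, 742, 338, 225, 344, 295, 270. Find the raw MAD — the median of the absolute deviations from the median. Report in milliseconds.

Sorted: 225, 229, 252, 261, 270, 290, 295, 338, 344, 352, 742 → median = 290
|x − 290|: 61, 0, 29, 62, 38, 452, 48, 65, 54, 5, 20
Sorted deviations: 0, 5, 20, 29, 38, 48, 54, 61, 62, 65, 452 → MAD = 48

48 ms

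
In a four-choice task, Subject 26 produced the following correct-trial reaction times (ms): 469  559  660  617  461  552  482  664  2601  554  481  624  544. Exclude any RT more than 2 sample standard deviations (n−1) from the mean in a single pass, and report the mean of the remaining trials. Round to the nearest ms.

n = 13, ΣRT = 9268, M = 712.923
Σ(x−M)² = 3920594.92; s = √(3920594.92/12) = 571.591
Cutoffs: 712.923 ± 2·571.591 → [-430.3, 1856.1]
Outside: 2601 → excluded.
Retained (n=12): Σ = 6667, mean = 6667/12 = 555.583

556 ms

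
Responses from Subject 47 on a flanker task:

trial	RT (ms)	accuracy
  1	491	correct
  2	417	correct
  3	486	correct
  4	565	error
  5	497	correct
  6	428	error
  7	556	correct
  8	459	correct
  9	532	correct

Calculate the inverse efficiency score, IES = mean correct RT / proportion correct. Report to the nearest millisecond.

631 ms

Correct trials (n=7): 491, 417, 486, 497, 556, 459, 532
Mean correct RT = 3438/7 = 491.1429 ms
Proportion correct = 7/9
IES = 491.1429 / (7/9) = 631.469 ms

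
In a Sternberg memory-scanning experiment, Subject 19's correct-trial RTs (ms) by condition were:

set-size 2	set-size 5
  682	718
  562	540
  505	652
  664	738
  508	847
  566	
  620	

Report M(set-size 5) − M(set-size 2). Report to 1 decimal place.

112.3 ms

M(set-size 2) = 4107/7 = 586.714
M(set-size 5) = 3495/5 = 699.000
Difference = 699.000 − 586.714 = 112.286 ms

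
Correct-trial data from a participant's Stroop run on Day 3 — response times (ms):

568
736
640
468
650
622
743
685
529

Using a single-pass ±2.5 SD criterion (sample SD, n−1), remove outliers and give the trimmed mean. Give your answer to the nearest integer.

627 ms

n = 9, ΣRT = 5641, M = 626.778
Σ(x−M)² = 67789.56; s = √(67789.56/8) = 92.053
Cutoffs: 626.778 ± 2.5·92.053 → [396.6, 856.9]
No RTs fall outside the cutoffs; all 9 retained. Mean = 5641/9 = 626.778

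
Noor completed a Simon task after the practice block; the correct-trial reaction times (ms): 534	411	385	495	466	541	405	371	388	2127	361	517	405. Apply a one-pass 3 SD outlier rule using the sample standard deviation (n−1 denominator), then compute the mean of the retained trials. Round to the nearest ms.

440 ms

n = 13, ΣRT = 7406, M = 569.692
Σ(x−M)² = 2675996.77; s = √(2675996.77/12) = 472.228
Cutoffs: 569.692 ± 3·472.228 → [-847.0, 1986.4]
Outside: 2127 → excluded.
Retained (n=12): Σ = 5279, mean = 5279/12 = 439.917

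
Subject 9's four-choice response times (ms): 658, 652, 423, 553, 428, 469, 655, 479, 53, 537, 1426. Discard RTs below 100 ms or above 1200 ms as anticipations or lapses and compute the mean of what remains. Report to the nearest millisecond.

539 ms

Excluded: 53, 1426
Retained (n=9): Σ = 4854
Mean = 4854/9 = 539.3333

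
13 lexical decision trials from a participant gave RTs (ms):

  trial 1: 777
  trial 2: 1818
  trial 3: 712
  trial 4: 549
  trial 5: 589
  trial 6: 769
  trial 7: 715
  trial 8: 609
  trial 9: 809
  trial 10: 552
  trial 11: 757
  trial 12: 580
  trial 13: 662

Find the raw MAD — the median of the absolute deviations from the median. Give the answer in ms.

Sorted: 549, 552, 580, 589, 609, 662, 712, 715, 757, 769, 777, 809, 1818 → median = 712
|x − 712|: 65, 1106, 0, 163, 123, 57, 3, 103, 97, 160, 45, 132, 50
Sorted deviations: 0, 3, 45, 50, 57, 65, 97, 103, 123, 132, 160, 163, 1106 → MAD = 97

97 ms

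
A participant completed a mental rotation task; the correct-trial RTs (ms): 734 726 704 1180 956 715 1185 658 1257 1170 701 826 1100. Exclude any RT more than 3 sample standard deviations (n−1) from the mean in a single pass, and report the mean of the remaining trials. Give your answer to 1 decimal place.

916.3 ms

n = 13, ΣRT = 11912, M = 916.308
Σ(x−M)² = 633766.77; s = √(633766.77/12) = 229.813
Cutoffs: 916.308 ± 3·229.813 → [226.9, 1605.7]
No RTs fall outside the cutoffs; all 13 retained. Mean = 11912/13 = 916.308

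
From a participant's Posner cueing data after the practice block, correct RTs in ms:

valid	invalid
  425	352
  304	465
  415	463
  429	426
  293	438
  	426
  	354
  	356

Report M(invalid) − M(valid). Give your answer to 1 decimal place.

M(valid) = 1866/5 = 373.200
M(invalid) = 3280/8 = 410.000
Difference = 410.000 − 373.200 = 36.800 ms

36.8 ms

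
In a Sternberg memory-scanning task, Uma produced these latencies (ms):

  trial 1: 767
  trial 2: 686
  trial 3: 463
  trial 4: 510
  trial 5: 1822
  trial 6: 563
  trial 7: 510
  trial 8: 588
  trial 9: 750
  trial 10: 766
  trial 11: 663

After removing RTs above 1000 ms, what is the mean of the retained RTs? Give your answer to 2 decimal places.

Excluded: 1822
Retained (n=10): Σ = 6266
Mean = 6266/10 = 626.6000

626.60 ms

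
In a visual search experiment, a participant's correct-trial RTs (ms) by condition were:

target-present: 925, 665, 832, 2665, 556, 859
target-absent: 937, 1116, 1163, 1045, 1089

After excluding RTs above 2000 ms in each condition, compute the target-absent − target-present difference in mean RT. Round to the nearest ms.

target-present: exclude 2665
M(target-present) = 3837/5 = 767.400
M(target-absent) = 5350/5 = 1070.000
Difference = 1070.000 − 767.400 = 302.600 ms

303 ms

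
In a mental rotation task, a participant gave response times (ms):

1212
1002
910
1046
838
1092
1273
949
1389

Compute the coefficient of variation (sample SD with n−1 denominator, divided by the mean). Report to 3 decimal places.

0.168

n = 9, Σ = 9711, M = 1079.0000
Σ(x−M)² = 262154.000; s = √(262154.000/8) = 181.0228
CV = 181.0228 / 1079.0000 = 0.16777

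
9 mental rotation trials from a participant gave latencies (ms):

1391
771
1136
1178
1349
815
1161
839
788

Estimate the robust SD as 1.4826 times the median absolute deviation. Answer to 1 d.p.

Sorted: 771, 788, 815, 839, 1136, 1161, 1178, 1349, 1391 → median = 1136
|x − 1136| sorted: 0, 25, 42, 213, 255, 297, 321, 348, 365 → MAD = 255
Robust SD ≈ 1.4826 × 255 = 378.063

378.1 ms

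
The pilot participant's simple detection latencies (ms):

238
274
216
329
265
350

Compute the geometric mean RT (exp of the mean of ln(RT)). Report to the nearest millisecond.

275 ms

ln(RT): 5.4723, 5.6131, 5.3753, 5.7961, 5.5797, 5.8579
Mean ln(RT) = 33.6944/6 = 5.61573
Geometric mean = exp(5.61573) = 274.71 ms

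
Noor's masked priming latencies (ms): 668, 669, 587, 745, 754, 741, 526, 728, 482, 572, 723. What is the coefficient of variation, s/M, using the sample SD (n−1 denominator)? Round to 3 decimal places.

0.148

n = 11, Σ = 7195, M = 654.0909
Σ(x−M)² = 93688.909; s = √(93688.909/10) = 96.7930
CV = 96.7930 / 654.0909 = 0.14798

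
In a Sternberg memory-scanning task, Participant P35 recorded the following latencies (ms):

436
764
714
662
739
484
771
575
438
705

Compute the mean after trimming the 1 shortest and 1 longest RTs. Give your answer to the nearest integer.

635 ms

Sorted: 436, 438, 484, 575, 662, 705, 714, 739, 764, 771
Drop lowest 1 (436) and highest 1 (771)
Remaining (n=8): Σ = 5081, mean = 5081/8 = 635.125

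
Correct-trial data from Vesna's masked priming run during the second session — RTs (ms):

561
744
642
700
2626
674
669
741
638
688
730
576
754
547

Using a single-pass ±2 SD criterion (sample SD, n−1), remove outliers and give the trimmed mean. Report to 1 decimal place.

n = 14, ΣRT = 11290, M = 806.429
Σ(x−M)² = 3625425.43; s = √(3625425.43/13) = 528.090
Cutoffs: 806.429 ± 2·528.090 → [-249.8, 1862.6]
Outside: 2626 → excluded.
Retained (n=13): Σ = 8664, mean = 8664/13 = 666.462

666.5 ms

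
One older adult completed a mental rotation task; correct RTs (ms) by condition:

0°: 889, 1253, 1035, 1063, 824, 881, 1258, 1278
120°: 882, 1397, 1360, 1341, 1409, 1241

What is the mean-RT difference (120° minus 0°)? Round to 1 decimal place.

M(0°) = 8481/8 = 1060.125
M(120°) = 7630/6 = 1271.667
Difference = 1271.667 − 1060.125 = 211.542 ms

211.5 ms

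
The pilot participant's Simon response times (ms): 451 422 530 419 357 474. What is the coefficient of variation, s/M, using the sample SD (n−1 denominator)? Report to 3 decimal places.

0.132

n = 6, Σ = 2653, M = 442.1667
Σ(x−M)² = 17002.833; s = √(17002.833/5) = 58.3144
CV = 58.3144 / 442.1667 = 0.13188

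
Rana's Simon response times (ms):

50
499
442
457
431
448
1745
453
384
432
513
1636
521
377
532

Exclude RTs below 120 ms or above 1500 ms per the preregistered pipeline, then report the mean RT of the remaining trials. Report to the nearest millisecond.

457 ms

Excluded: 50, 1636, 1745
Retained (n=12): Σ = 5489
Mean = 5489/12 = 457.4167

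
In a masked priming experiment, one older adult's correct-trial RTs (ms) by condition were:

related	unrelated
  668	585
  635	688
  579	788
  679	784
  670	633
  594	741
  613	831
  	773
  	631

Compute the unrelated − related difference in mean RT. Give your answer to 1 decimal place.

83.1 ms

M(related) = 4438/7 = 634.000
M(unrelated) = 6454/9 = 717.111
Difference = 717.111 − 634.000 = 83.111 ms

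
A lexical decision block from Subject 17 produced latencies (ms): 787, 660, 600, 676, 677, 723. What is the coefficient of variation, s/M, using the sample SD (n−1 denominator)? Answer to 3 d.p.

n = 6, Σ = 4123, M = 687.1667
Σ(x−M)² = 19814.833; s = √(19814.833/5) = 62.9521
CV = 62.9521 / 687.1667 = 0.09161

0.092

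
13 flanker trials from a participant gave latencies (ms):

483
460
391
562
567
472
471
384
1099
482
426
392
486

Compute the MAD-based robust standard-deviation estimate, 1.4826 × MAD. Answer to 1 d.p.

Sorted: 384, 391, 392, 426, 460, 471, 472, 482, 483, 486, 562, 567, 1099 → median = 472
|x − 472| sorted: 0, 1, 10, 11, 12, 14, 46, 80, 81, 88, 90, 95, 627 → MAD = 46
Robust SD ≈ 1.4826 × 46 = 68.200

68.2 ms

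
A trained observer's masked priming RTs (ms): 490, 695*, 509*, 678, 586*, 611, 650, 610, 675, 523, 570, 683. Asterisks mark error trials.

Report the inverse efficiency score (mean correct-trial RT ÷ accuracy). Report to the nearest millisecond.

813 ms

Correct trials (n=9): 490, 678, 611, 650, 610, 675, 523, 570, 683
Mean correct RT = 5490/9 = 610.0000 ms
Proportion correct = 9/12
IES = 610.0000 / (9/12) = 813.333 ms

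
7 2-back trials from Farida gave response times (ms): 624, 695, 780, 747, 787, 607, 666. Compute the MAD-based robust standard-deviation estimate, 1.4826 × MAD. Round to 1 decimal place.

105.3 ms

Sorted: 607, 624, 666, 695, 747, 780, 787 → median = 695
|x − 695| sorted: 0, 29, 52, 71, 85, 88, 92 → MAD = 71
Robust SD ≈ 1.4826 × 71 = 105.265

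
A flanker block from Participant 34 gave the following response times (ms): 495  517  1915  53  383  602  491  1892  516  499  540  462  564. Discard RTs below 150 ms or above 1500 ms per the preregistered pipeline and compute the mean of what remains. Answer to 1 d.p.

506.9 ms

Excluded: 53, 1892, 1915
Retained (n=10): Σ = 5069
Mean = 5069/10 = 506.9000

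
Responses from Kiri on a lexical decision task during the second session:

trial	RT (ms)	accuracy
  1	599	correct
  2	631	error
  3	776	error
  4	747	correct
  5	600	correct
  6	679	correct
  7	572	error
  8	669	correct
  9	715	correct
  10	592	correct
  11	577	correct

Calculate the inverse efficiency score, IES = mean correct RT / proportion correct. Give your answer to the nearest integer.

890 ms

Correct trials (n=8): 599, 747, 600, 679, 669, 715, 592, 577
Mean correct RT = 5178/8 = 647.2500 ms
Proportion correct = 8/11
IES = 647.2500 / (8/11) = 889.969 ms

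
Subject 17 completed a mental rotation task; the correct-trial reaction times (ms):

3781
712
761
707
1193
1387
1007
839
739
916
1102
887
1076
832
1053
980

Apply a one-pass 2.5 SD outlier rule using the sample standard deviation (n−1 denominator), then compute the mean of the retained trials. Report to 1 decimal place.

946.1 ms

n = 16, ΣRT = 17972, M = 1123.250
Σ(x−M)² = 8065373.00; s = √(8065373.00/15) = 733.275
Cutoffs: 1123.250 ± 2.5·733.275 → [-709.9, 2956.4]
Outside: 3781 → excluded.
Retained (n=15): Σ = 14191, mean = 14191/15 = 946.067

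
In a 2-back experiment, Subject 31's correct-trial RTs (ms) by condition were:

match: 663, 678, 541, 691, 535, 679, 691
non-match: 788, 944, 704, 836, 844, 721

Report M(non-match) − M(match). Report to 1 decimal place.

M(match) = 4478/7 = 639.714
M(non-match) = 4837/6 = 806.167
Difference = 806.167 − 639.714 = 166.452 ms

166.5 ms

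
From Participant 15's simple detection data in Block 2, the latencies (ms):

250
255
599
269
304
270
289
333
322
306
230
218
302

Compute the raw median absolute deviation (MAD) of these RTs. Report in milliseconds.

33 ms

Sorted: 218, 230, 250, 255, 269, 270, 289, 302, 304, 306, 322, 333, 599 → median = 289
|x − 289|: 39, 34, 310, 20, 15, 19, 0, 44, 33, 17, 59, 71, 13
Sorted deviations: 0, 13, 15, 17, 19, 20, 33, 34, 39, 44, 59, 71, 310 → MAD = 33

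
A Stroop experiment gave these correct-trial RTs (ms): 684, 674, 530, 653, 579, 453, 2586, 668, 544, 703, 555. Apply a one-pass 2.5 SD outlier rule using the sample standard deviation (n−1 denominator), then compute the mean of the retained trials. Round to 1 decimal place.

n = 11, ΣRT = 8629, M = 784.455
Σ(x−M)² = 3632622.73; s = √(3632622.73/10) = 602.712
Cutoffs: 784.455 ± 2.5·602.712 → [-722.3, 2291.2]
Outside: 2586 → excluded.
Retained (n=10): Σ = 6043, mean = 6043/10 = 604.300

604.3 ms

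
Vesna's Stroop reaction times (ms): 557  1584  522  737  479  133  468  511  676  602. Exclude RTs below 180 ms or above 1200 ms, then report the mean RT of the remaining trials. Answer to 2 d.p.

569.00 ms

Excluded: 133, 1584
Retained (n=8): Σ = 4552
Mean = 4552/8 = 569.0000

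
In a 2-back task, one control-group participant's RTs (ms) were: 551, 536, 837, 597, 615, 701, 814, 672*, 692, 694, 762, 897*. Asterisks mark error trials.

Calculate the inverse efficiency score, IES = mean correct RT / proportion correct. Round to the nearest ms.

Correct trials (n=10): 551, 536, 837, 597, 615, 701, 814, 692, 694, 762
Mean correct RT = 6799/10 = 679.9000 ms
Proportion correct = 10/12
IES = 679.9000 / (10/12) = 815.880 ms

816 ms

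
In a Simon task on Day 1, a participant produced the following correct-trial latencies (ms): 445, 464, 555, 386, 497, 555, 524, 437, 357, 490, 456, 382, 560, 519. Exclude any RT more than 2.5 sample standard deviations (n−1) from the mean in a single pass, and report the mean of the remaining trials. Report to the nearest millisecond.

473 ms

n = 14, ΣRT = 6627, M = 473.357
Σ(x−M)² = 58353.21; s = √(58353.21/13) = 66.998
Cutoffs: 473.357 ± 2.5·66.998 → [305.9, 640.9]
No RTs fall outside the cutoffs; all 14 retained. Mean = 6627/14 = 473.357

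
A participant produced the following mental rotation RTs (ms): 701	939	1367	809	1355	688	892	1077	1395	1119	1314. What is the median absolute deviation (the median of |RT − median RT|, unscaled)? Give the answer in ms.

268 ms

Sorted: 688, 701, 809, 892, 939, 1077, 1119, 1314, 1355, 1367, 1395 → median = 1077
|x − 1077|: 376, 138, 290, 268, 278, 389, 185, 0, 318, 42, 237
Sorted deviations: 0, 42, 138, 185, 237, 268, 278, 290, 318, 376, 389 → MAD = 268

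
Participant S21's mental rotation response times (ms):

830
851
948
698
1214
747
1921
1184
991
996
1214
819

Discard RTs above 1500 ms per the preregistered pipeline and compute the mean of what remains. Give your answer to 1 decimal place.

Excluded: 1921
Retained (n=11): Σ = 10492
Mean = 10492/11 = 953.8182

953.8 ms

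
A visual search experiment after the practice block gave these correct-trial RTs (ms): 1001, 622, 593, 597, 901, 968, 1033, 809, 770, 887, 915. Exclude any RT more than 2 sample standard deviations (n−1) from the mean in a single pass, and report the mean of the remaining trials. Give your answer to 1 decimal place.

n = 11, ΣRT = 9096, M = 826.909
Σ(x−M)² = 262666.91; s = √(262666.91/10) = 162.070
Cutoffs: 826.909 ± 2·162.070 → [502.8, 1151.0]
No RTs fall outside the cutoffs; all 11 retained. Mean = 9096/11 = 826.909

826.9 ms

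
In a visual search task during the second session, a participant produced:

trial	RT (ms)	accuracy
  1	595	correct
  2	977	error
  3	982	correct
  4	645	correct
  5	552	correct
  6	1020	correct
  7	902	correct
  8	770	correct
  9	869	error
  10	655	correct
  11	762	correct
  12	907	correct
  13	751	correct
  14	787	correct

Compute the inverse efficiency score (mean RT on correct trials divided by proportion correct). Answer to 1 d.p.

906.9 ms

Correct trials (n=12): 595, 982, 645, 552, 1020, 902, 770, 655, 762, 907, 751, 787
Mean correct RT = 9328/12 = 777.3333 ms
Proportion correct = 12/14
IES = 777.3333 / (12/14) = 906.889 ms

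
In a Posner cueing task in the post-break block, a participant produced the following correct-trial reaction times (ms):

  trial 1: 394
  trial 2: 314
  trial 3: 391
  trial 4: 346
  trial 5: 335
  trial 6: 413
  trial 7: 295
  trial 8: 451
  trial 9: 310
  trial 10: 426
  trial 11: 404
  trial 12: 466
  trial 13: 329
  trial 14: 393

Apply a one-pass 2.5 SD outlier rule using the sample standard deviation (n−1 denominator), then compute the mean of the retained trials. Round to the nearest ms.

n = 14, ΣRT = 5267, M = 376.214
Σ(x−M)² = 38766.36; s = √(38766.36/13) = 54.608
Cutoffs: 376.214 ± 2.5·54.608 → [239.7, 512.7]
No RTs fall outside the cutoffs; all 14 retained. Mean = 5267/14 = 376.214

376 ms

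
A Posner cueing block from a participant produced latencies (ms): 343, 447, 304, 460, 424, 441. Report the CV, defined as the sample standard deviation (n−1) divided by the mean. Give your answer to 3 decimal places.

n = 6, Σ = 2419, M = 403.1667
Σ(x−M)² = 20470.833; s = √(20470.833/5) = 63.9857
CV = 63.9857 / 403.1667 = 0.15871

0.159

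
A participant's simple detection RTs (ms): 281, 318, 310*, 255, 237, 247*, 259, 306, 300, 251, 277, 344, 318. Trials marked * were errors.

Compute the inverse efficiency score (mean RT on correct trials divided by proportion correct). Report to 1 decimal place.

Correct trials (n=11): 281, 318, 255, 237, 259, 306, 300, 251, 277, 344, 318
Mean correct RT = 3146/11 = 286.0000 ms
Proportion correct = 11/13
IES = 286.0000 / (11/13) = 338.000 ms

338.0 ms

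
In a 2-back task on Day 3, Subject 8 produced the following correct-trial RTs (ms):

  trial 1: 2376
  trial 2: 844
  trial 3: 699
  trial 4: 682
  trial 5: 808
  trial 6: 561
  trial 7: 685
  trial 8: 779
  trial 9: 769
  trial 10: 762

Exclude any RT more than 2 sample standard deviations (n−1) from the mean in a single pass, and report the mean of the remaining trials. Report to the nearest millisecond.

732 ms

n = 10, ΣRT = 8965, M = 896.500
Σ(x−M)² = 2489970.50; s = √(2489970.50/9) = 525.988
Cutoffs: 896.500 ± 2·525.988 → [-155.5, 1948.5]
Outside: 2376 → excluded.
Retained (n=9): Σ = 6589, mean = 6589/9 = 732.111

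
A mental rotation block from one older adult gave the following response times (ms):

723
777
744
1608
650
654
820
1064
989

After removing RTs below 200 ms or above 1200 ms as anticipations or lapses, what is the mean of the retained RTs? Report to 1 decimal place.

802.6 ms

Excluded: 1608
Retained (n=8): Σ = 6421
Mean = 6421/8 = 802.6250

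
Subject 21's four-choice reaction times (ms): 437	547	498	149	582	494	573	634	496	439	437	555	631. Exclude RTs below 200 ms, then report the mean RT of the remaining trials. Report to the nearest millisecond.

527 ms

Excluded: 149
Retained (n=12): Σ = 6323
Mean = 6323/12 = 526.9167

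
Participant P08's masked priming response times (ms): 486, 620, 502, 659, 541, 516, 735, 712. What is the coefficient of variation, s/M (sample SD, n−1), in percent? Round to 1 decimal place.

n = 8, Σ = 4771, M = 596.3750
Σ(x−M)² = 67681.875; s = √(67681.875/7) = 98.3303
CV = 98.3303 / 596.3750 = 0.16488 = 16.488%

16.5%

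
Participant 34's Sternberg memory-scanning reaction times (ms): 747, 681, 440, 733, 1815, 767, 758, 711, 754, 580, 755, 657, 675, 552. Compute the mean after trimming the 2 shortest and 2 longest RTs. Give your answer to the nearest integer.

705 ms

Sorted: 440, 552, 580, 657, 675, 681, 711, 733, 747, 754, 755, 758, 767, 1815
Drop lowest 2 (440, 552) and highest 2 (767, 1815)
Remaining (n=10): Σ = 7051, mean = 7051/10 = 705.100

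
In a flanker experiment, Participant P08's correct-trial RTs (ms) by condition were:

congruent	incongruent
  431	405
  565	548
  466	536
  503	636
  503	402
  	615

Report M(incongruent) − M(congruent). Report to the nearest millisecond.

M(congruent) = 2468/5 = 493.600
M(incongruent) = 3142/6 = 523.667
Difference = 523.667 − 493.600 = 30.067 ms

30 ms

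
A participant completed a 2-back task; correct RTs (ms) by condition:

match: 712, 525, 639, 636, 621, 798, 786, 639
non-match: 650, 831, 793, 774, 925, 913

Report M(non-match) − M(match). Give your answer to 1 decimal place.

144.8 ms

M(match) = 5356/8 = 669.500
M(non-match) = 4886/6 = 814.333
Difference = 814.333 − 669.500 = 144.833 ms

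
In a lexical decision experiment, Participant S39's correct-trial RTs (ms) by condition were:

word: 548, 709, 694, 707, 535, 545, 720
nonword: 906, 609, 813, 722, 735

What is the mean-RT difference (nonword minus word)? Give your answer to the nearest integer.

120 ms

M(word) = 4458/7 = 636.857
M(nonword) = 3785/5 = 757.000
Difference = 757.000 − 636.857 = 120.143 ms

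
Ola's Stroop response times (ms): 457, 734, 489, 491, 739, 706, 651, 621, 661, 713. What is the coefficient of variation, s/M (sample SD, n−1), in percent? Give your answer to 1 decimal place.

17.3%

n = 10, Σ = 6262, M = 626.2000
Σ(x−M)² = 105831.600; s = √(105831.600/9) = 108.4392
CV = 108.4392 / 626.2000 = 0.17317 = 17.317%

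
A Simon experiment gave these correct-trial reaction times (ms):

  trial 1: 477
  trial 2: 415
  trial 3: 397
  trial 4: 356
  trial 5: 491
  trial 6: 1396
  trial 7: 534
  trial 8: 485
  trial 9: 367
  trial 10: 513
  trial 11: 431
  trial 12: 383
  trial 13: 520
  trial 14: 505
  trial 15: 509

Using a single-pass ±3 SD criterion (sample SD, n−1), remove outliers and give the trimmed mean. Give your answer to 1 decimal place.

455.9 ms

n = 15, ΣRT = 7779, M = 518.600
Σ(x−M)² = 875001.60; s = √(875001.60/14) = 250.000
Cutoffs: 518.600 ± 3·250.000 → [-231.4, 1268.6]
Outside: 1396 → excluded.
Retained (n=14): Σ = 6383, mean = 6383/14 = 455.929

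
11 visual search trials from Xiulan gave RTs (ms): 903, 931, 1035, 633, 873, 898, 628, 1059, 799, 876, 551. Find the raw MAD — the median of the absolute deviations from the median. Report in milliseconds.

77 ms

Sorted: 551, 628, 633, 799, 873, 876, 898, 903, 931, 1035, 1059 → median = 876
|x − 876|: 27, 55, 159, 243, 3, 22, 248, 183, 77, 0, 325
Sorted deviations: 0, 3, 22, 27, 55, 77, 159, 183, 243, 248, 325 → MAD = 77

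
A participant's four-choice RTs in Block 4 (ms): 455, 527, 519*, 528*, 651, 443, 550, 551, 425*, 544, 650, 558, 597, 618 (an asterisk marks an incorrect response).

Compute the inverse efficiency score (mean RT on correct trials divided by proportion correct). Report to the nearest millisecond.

711 ms

Correct trials (n=11): 455, 527, 651, 443, 550, 551, 544, 650, 558, 597, 618
Mean correct RT = 6144/11 = 558.5455 ms
Proportion correct = 11/14
IES = 558.5455 / (11/14) = 710.876 ms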